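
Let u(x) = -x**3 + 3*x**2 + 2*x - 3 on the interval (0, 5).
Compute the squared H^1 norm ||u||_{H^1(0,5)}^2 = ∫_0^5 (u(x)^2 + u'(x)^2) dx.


||u||_{H^1}^2 = 88405/42

The H^1 norm (squared) on an interval (0, L) is
  ||u||_{H^1}^2 = ∫_0^L u(x)^2 dx + ∫_0^L u'(x)^2 dx.
Compute u'(x) = -3*x**2 + 6*x + 2.
Then u(x)^2 = x**6 - 6*x**5 + 5*x**4 + 18*x**3 - 14*x**2 - 12*x + 9 and u'(x)^2 = 9*x**4 - 36*x**3 + 24*x**2 + 24*x + 4.
Integrate each monomial from 0 to 5 using ∫_0^5 c·x^n dx = c·5^(n+1)/(n+1):
  ∫_0^5 u(x)^2 dx = ∫_0^5 (x^6 - 6*x^5 + 5*x^4 + 18*x^3 - 14*x^2 - 12*x + 9) dx. Term by term:
    ∫_0^5 x^6 dx = 78125/7;  ∫_0^5 -6*x^5 dx = -15625;  ∫_0^5 5*x^4 dx = 3125;
    ∫_0^5 18*x^3 dx = 5625/2;  ∫_0^5 -14*x^2 dx = -1750/3;  ∫_0^5 -12*x dx = -150;
    ∫_0^5 9 dx = 45.
  Sum: 78125/7 − 15625 + 3125 + 5625/2 − 1750/3 − 150 + 45 = 32965/42.
  ∫_0^5 u'(x)^2 dx = ∫_0^5 (9*x^4 - 36*x^3 + 24*x^2 + 24*x + 4) dx. Term by term:
    ∫_0^5 9*x^4 dx = 5625;  ∫_0^5 -36*x^3 dx = -5625;  ∫_0^5 24*x^2 dx = 1000;
    ∫_0^5 24*x dx = 300;  ∫_0^5 4 dx = 20.
  Sum: 5625 − 5625 + 1000 + 300 + 20 = 1320.
Adding: ||u||_{H^1}^2 = 32965/42 + 1320 = 88405/42.


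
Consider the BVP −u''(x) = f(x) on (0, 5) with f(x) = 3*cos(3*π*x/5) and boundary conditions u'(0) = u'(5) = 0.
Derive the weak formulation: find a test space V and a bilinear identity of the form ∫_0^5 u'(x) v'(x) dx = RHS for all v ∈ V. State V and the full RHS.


V = H^1(0, 5) (no boundary constraint on v; u is determined up to an additive constant); weak form: ∫_0^5 u'v' dx = ∫_0^5 (3*cos(3*π*x/5)) v dx for all v ∈ V.

Multiply both sides by a test function v and integrate from 0 to 5:
  ∫_0^5 −u''(x) v(x) dx = ∫_0^5 f(x) v(x) dx.
Integrate the LHS by parts once:
  ∫_0^5 −u'' v dx = −[u'(x) v(x)]_0^5 + ∫_0^5 u'(x) v'(x) dx.
Thus ∫_0^5 u'(x) v'(x) dx = ∫_0^5 f(x) v(x) dx + [u'(x) v(x)]_0^5.
Choose V so that boundary terms are either known or forced to vanish.
u has homogeneous Neumann: u'(0) = u'(5) = 0. So [u' v]_0^5 = 0·v(5) − 0·v(0) = 0 for any v; take V = H^1(0, 5).
Weak formulation: find u (satisfying any essential BC) such that ∫_0^5 u'(x) v'(x) dx = ∫_0^5 f v dx for all v ∈ V (homogeneous Neumann, so boundary terms vanish).
Substituting f(x) = 3*cos(3*π*x/5), the right-hand side is ∫_0^5 (3*cos(3*π*x/5)) v dx.
Compatibility check (pure Neumann): taking v ≡ 1 ∈ V gives 0 = ∫_0^5 f dx + (0) − (0), i.e. ∫_0^5 f dx must equal u'(0) − u'(5) = 0. Indeed ∫_0^5 (3*cos(3*π*x/5)) dx = 0, so the data are compatible. The solution is then unique only up to an additive constant (fix it e.g. by requiring ∫_0^5 u dx = 0).


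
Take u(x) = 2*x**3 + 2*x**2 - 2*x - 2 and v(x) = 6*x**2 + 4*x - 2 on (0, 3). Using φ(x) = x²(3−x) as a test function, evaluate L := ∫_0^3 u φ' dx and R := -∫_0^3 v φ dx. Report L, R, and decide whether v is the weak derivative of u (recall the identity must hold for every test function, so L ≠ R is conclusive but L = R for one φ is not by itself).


LHS = -1809/10, RHS = -1809/10. Yes, v = u' weakly.

u(x) = 2*x**3 + 2*x**2 - 2*x - 2, classical derivative u'(x) = 6*x**2 + 4*x - 2.
φ(x) = x²(3−x), so φ'(x) = 3*x*(2 - x).
Note φ(0) = φ(3) = 0, so the boundary term u·φ vanishes.
LHS = ∫_0^3 u(x) φ'(x) dx = ∫_0^3 (-6*x^5 + 6*x^4 + 18*x^3 - 6*x^2 - 12*x) dx. Term by term:
  ∫_0^3 -6*x^5 dx = -729;  ∫_0^3 6*x^4 dx = 1458/5;  ∫_0^3 18*x^3 dx = 729/2;
  ∫_0^3 -6*x^2 dx = -54;  ∫_0^3 -12*x dx = -54.
Sum: -729 + 1458/5 + 729/2 − 54 − 54 = -1809/10.
So LHS = -1809/10.
∫_0^3 v(x) φ(x) dx = ∫_0^3 (-6*x^5 + 14*x^4 + 14*x^3 - 6*x^2) dx. Term by term:
  ∫_0^3 -6*x^5 dx = -729;  ∫_0^3 14*x^4 dx = 3402/5;  ∫_0^3 14*x^3 dx = 567/2;
  ∫_0^3 -6*x^2 dx = -54.
Sum: -729 + 3402/5 + 567/2 − 54 = 1809/10.
So RHS = -∫_0^3 v(x) φ(x) dx = -1809/10.
LHS = RHS, so the identity holds for this test φ.
Moreover u is smooth here and v(x) = u'(x) = 6*x**2 + 4*x - 2 pointwise, so the identity holds for every test function. Hence v is the weak derivative of u.


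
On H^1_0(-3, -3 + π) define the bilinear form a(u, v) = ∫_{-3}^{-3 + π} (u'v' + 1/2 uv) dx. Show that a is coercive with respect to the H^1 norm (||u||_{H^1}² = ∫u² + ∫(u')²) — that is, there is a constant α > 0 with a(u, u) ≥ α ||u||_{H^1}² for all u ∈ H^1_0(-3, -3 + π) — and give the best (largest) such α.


α = 3/4

Coercivity of a(·,·) on H^1_0(-3, -3 + π) means a(u, u) ≥ α ||u||_{H^1}² for every u ∈ H^1_0.
The interval has length L = π, and Poincaré/coercivity depend only on L. Here a(u, u) = ∫(u')² + (1/2)·∫u².
Here 0 < c = 1/2 < 1. The condition a(u,u) ≥ α||u||_{H^1}² reads (1−α)∫(u')² ≥ (α−c)∫u². Any admissible α is ≤ 1 (rapidly oscillating u have ∫u²/∫(u')² → 0), and α = 1 would force 0 ≥ (1−c)∫u², impossible since c < 1; so 1−α > 0. By the sharp Poincaré inequality on H^1_0 of an interval of length L, ∫(u')² ≥ (π/L)²∫u² with equality for the first sine mode sin(π(x−x₀)/L) (x₀ the left endpoint), so the inequality holds for all u iff (1−α)(π/L)² ≥ α − c, i.e. α ≤ ((π/L)² + c)/((π/L)² + 1) = (1 + c(L/π)²)/(1 + (L/π)²). With (π/L)² = 1 and c = 1/2, the largest admissible constant is α = ((π/L)² + c)/((π/L)² + 1).
Simplifying, α = 3/4.


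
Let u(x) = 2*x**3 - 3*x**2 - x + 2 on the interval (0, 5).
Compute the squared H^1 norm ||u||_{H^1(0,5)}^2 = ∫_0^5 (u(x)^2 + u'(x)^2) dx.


||u||_{H^1}^2 = 1286125/42

The H^1 norm (squared) on an interval (0, L) is
  ||u||_{H^1}^2 = ∫_0^L u(x)^2 dx + ∫_0^L u'(x)^2 dx.
Compute u'(x) = 6*x**2 - 6*x - 1.
Then u(x)^2 = 4*x**6 - 12*x**5 + 5*x**4 + 14*x**3 - 11*x**2 - 4*x + 4 and u'(x)^2 = 36*x**4 - 72*x**3 + 24*x**2 + 12*x + 1.
Integrate each monomial from 0 to 5 using ∫_0^5 c·x^n dx = c·5^(n+1)/(n+1):
  ∫_0^5 u(x)^2 dx = ∫_0^5 (4*x^6 - 12*x^5 + 5*x^4 + 14*x^3 - 11*x^2 - 4*x + 4) dx. Term by term:
    ∫_0^5 4*x^6 dx = 312500/7;  ∫_0^5 -12*x^5 dx = -31250;  ∫_0^5 5*x^4 dx = 3125;
    ∫_0^5 14*x^3 dx = 4375/2;  ∫_0^5 -11*x^2 dx = -1375/3;  ∫_0^5 -4*x dx = -50;
    ∫_0^5 4 dx = 20.
  Sum: 312500/7 − 31250 + 3125 + 4375/2 − 1375/3 − 50 + 20 = 765115/42.
  ∫_0^5 u'(x)^2 dx = ∫_0^5 (36*x^4 - 72*x^3 + 24*x^2 + 12*x + 1) dx. Term by term:
    ∫_0^5 36*x^4 dx = 22500;  ∫_0^5 -72*x^3 dx = -11250;  ∫_0^5 24*x^2 dx = 1000;
    ∫_0^5 12*x dx = 150;  ∫_0^5 1 dx = 5.
  Sum: 22500 − 11250 + 1000 + 150 + 5 = 12405.
Adding: ||u||_{H^1}^2 = 765115/42 + 12405 = 1286125/42.


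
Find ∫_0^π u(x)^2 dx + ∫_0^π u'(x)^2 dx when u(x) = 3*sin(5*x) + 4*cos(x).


||u||_{H^1(0,π)}^2 = 133*π

u'(x) = -4*sin(x) + 15*cos(5*x).
Expand u² and (u')² and integrate term by term on (0, π), using: for integers n ≥ 1, ∫_0^π sin²(nx) dx = ∫_0^π cos²(nx) dx = π/2; for n ≠ n', ∫_0^π sin(nx)sin(n'x) dx = ∫_0^π cos(nx)cos(n'x) dx = 0; and by product-to-sum, ∫_0^π sin(nx)cos(n'x) dx = ½∫_0^π [sin((n+n')x) + sin((n−n')x)] dx, which is 0 when n+n' is even and 2n/(n²−n'²) when n+n' is odd (it need not vanish on (0, π)).
  u² squared terms: (3)²·∫sin(5x)² dx = 9·π/2 = 9*π/2;  (4)²·∫cos(x)² dx = 16·π/2 = 8*π.
  u² cross terms: 2·(3)·(4)·∫sin(5x)·cos(x) dx = 24·(0) = 0.
  So ∫_0^π u² dx = 9*π/2 + 8*π + 0 = 25*π/2.
  (u')² squared terms: (-4)²·∫sin(x)² dx = 16·π/2 = 8*π;  (15)²·∫cos(5x)² dx = 225·π/2 = 225*π/2.
  (u')² cross terms: 2·(-4)·(15)·∫sin(x)·cos(5x) dx = -120·(0) = 0.
  So ∫_0^π (u')² dx = 8*π + 225*π/2 + 0 = 241*π/2.
||u||_{H^1}^2 = (25*π/2) + (241*π/2) = 133*π.


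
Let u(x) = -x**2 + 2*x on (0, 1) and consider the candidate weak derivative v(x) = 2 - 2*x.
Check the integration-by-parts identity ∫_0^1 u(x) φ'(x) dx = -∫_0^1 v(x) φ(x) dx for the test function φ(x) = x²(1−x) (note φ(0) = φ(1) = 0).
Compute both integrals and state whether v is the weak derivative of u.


LHS = -1/15, RHS = -1/15. Yes, v = u' weakly.

u(x) = -x**2 + 2*x, classical derivative u'(x) = 2 - 2*x.
φ(x) = x²(1−x), so φ'(x) = x*(2 - 3*x).
Note φ(0) = φ(1) = 0, so the boundary term u·φ vanishes.
LHS = ∫_0^1 u(x) φ'(x) dx = ∫_0^1 (3*x^4 - 8*x^3 + 4*x^2) dx. Term by term:
  ∫_0^1 3*x^4 dx = 3/5;  ∫_0^1 -8*x^3 dx = -2;  ∫_0^1 4*x^2 dx = 4/3.
Sum: 3/5 − 2 + 4/3 = -1/15.
So LHS = -1/15.
∫_0^1 v(x) φ(x) dx = ∫_0^1 (2*x^4 - 4*x^3 + 2*x^2) dx. Term by term:
  ∫_0^1 2*x^4 dx = 2/5;  ∫_0^1 -4*x^3 dx = -1;  ∫_0^1 2*x^2 dx = 2/3.
Sum: 2/5 − 1 + 2/3 = 1/15.
So RHS = -∫_0^1 v(x) φ(x) dx = -1/15.
LHS = RHS, so the identity holds for this test φ.
Moreover u is smooth here and v(x) = u'(x) = 2 - 2*x pointwise, so the identity holds for every test function. Hence v is the weak derivative of u.


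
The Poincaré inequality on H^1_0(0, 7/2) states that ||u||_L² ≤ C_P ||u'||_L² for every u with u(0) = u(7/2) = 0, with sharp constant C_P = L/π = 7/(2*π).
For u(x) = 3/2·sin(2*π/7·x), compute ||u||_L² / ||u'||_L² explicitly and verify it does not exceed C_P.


||u||_L² / ||u'||_L² = 7/(2*π) = C_P.

u(x) = 3/2·sin(2*π/7·x), so u'(x) = 3*π*cos(2*π*x/7)/7.
Writing u(x) = A·sin(kπx/L) with A = 3/2 and k = 1, use ∫_0^L sin²(kπx/L) dx = L/2 and ∫_0^L cos²(kπx/L) dx = L/2.
u² = 9/4·sin²(2*π/7·x) and (u')² = 9*π^2/49·cos²(2*π/7·x), and each of sin², cos² integrates to L/2 = 7/4 over (0, 7/2).
∫_0^7/2 u² dx = 63/16, so ||u||_L² = 3*sqrt(7)/4.
∫_0^7/2 (u')² dx = 9*π^2/28, so ||u'||_L² = 3*sqrt(7)*π/14.
Ratio ||u||_L² / ||u'||_L² = 7/(2*π).
Sharp Poincaré constant on H^1_0(0, 7/2) is C_P = L/π = 7/(2*π), achieved by sin(2*π/7·x).
This is the k = 1 eigenfunction (up to amplitude), so the ratio equals the sharp Poincaré constant exactly.


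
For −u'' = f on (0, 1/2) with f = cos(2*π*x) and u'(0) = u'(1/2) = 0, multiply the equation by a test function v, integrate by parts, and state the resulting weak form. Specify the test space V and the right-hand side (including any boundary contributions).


V = H^1(0, 1/2) (no boundary constraint on v; u is determined up to an additive constant); weak form: ∫_0^1/2 u'v' dx = ∫_0^1/2 (cos(2*π*x)) v dx for all v ∈ V.

Multiply both sides by a test function v and integrate from 0 to 1/2:
  ∫_0^1/2 −u''(x) v(x) dx = ∫_0^1/2 f(x) v(x) dx.
Integrate the LHS by parts once:
  ∫_0^1/2 −u'' v dx = −[u'(x) v(x)]_0^1/2 + ∫_0^1/2 u'(x) v'(x) dx.
Thus ∫_0^1/2 u'(x) v'(x) dx = ∫_0^1/2 f(x) v(x) dx + [u'(x) v(x)]_0^1/2.
Choose V so that boundary terms are either known or forced to vanish.
u has homogeneous Neumann: u'(0) = u'(1/2) = 0. So [u' v]_0^1/2 = 0·v(1/2) − 0·v(0) = 0 for any v; take V = H^1(0, 1/2).
Weak formulation: find u (satisfying any essential BC) such that ∫_0^1/2 u'(x) v'(x) dx = ∫_0^1/2 f v dx for all v ∈ V (homogeneous Neumann, so boundary terms vanish).
Substituting f(x) = cos(2*π*x), the right-hand side is ∫_0^1/2 (cos(2*π*x)) v dx.
Compatibility check (pure Neumann): taking v ≡ 1 ∈ V gives 0 = ∫_0^1/2 f dx + (0) − (0), i.e. ∫_0^1/2 f dx must equal u'(0) − u'(1/2) = 0. Indeed ∫_0^1/2 (cos(2*π*x)) dx = 0, so the data are compatible. The solution is then unique only up to an additive constant (fix it e.g. by requiring ∫_0^1/2 u dx = 0).


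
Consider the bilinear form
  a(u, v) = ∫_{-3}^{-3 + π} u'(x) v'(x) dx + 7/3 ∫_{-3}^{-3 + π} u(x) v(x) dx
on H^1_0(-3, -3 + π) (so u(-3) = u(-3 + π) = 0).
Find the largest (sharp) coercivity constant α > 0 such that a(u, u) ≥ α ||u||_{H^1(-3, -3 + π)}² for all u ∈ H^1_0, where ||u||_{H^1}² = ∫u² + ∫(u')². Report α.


α = 1

Coercivity of a(·,·) on H^1_0(-3, -3 + π) means a(u, u) ≥ α ||u||_{H^1}² for every u ∈ H^1_0.
The interval has length L = π, and Poincaré/coercivity depend only on L. Here a(u, u) = ∫(u')² + (7/3)·∫u².
Here c = 7/3 ≥ 1, so a(u,u) = ∫(u')² + c∫u² ≥ ∫(u')² + ∫u² = ||u||_{H^1}², i.e. α = 1 works. No larger α is possible: a(u,u) ≥ α||u||_{H^1}² means (1−α)∫(u')² ≥ (α−c)∫u², and for the modes u_n = sin(nπ(x−x₀)/L) (x₀ the left endpoint) one has ∫u_n²/∫(u_n')² = (L/(nπ))² → 0, so a(u_n,u_n)/||u_n||_{H^1}² → 1. Hence the optimal constant is α = 1.
Therefore α = 1.


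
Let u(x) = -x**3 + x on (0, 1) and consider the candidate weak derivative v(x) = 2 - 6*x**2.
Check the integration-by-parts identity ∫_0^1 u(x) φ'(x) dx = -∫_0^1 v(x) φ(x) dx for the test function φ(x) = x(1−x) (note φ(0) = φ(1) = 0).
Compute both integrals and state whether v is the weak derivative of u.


LHS = -1/60, RHS = -1/30. No, v is not the weak derivative of u.

u(x) = -x**3 + x, classical derivative u'(x) = 1 - 3*x**2.
φ(x) = x(1−x), so φ'(x) = 1 - 2*x.
Note φ(0) = φ(1) = 0, so the boundary term u·φ vanishes.
LHS = ∫_0^1 u(x) φ'(x) dx = ∫_0^1 (2*x^4 - x^3 - 2*x^2 + x) dx. Term by term:
  ∫_0^1 2*x^4 dx = 2/5;  ∫_0^1 -x^3 dx = -1/4;  ∫_0^1 -2*x^2 dx = -2/3;
  ∫_0^1 x dx = 1/2.
Sum: 2/5 − 1/4 − 2/3 + 1/2 = -1/60.
So LHS = -1/60.
∫_0^1 v(x) φ(x) dx = ∫_0^1 (6*x^4 - 6*x^3 - 2*x^2 + 2*x) dx. Term by term:
  ∫_0^1 6*x^4 dx = 6/5;  ∫_0^1 -6*x^3 dx = -3/2;  ∫_0^1 -2*x^2 dx = -2/3;
  ∫_0^1 2*x dx = 1.
Sum: 6/5 − 3/2 − 2/3 + 1 = 1/30.
So RHS = -∫_0^1 v(x) φ(x) dx = -1/30.
LHS − RHS = 1/60 ≠ 0, so the identity fails.
(For a valid weak derivative the identity must hold for EVERY test function, in particular this one. The failure shows v is NOT the weak derivative of u.)
Correct weak derivative would be u'(x) = 1 - 3*x**2.


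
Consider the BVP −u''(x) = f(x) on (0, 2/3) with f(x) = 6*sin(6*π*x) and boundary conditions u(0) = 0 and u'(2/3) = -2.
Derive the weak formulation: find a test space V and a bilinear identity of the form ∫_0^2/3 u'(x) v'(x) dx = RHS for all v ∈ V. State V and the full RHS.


V = {v ∈ H^1(0, 2/3) : v(0) = 0} (test functions vanish at x = 0 where u is specified); weak form: ∫_0^2/3 u'v' dx = ∫_0^2/3 (6*sin(6*π*x)) v dx − 2·v(2/3) for all v ∈ V.

Multiply both sides by a test function v and integrate from 0 to 2/3:
  ∫_0^2/3 −u''(x) v(x) dx = ∫_0^2/3 f(x) v(x) dx.
Integrate the LHS by parts once:
  ∫_0^2/3 −u'' v dx = −[u'(x) v(x)]_0^2/3 + ∫_0^2/3 u'(x) v'(x) dx.
Thus ∫_0^2/3 u'(x) v'(x) dx = ∫_0^2/3 f(x) v(x) dx + [u'(x) v(x)]_0^2/3.
Choose V so that boundary terms are either known or forced to vanish.
Mixed BC: u(0) = 0 (Dirichlet) and u'(2/3) = -2 (Neumann). Define V = {v ∈ H^1(0, 2/3) : v(0) = 0}. Then [u' v]_0^2/3 = u'(2/3)·v(2/3) − u'(0)·0 = − 2·v(2/3).
Weak formulation: find u (satisfying any essential BC) such that ∫_0^2/3 u'(x) v'(x) dx = ∫_0^2/3 f v dx − 2·v(2/3) for all v ∈ V (Dirichlet at 0 absorbed into V; Neumann datum at x = 2/3 contributes the boundary term).
Substituting f(x) = 6*sin(6*π*x), the right-hand side is ∫_0^2/3 (6*sin(6*π*x)) v dx − 2·v(2/3).


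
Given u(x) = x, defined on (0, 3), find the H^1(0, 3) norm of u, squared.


||u||_{H^1}^2 = 12

The H^1 norm (squared) on an interval (0, L) is
  ||u||_{H^1}^2 = ∫_0^L u(x)^2 dx + ∫_0^L u'(x)^2 dx.
Compute u'(x) = 1.
Then u(x)^2 = x**2 and u'(x)^2 = 1.
Integrate each monomial from 0 to 3 using ∫_0^3 c·x^n dx = c·3^(n+1)/(n+1):
  ∫_0^3 u(x)^2 dx = ∫_0^3 (x^2) dx. Term by term:
    ∫_0^3 x^2 dx = 9.
  ∫_0^3 u'(x)^2 dx = ∫_0^3 (1) dx. Term by term:
    ∫_0^3 1 dx = 3.
Adding: ||u||_{H^1}^2 = 9 + 3 = 12.


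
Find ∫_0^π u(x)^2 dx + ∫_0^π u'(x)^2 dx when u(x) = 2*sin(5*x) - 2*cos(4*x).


||u||_{H^1(0,π)}^2 = -1360/9 + 86*π

u'(x) = 8*sin(4*x) + 10*cos(5*x).
Expand u² and (u')² and integrate term by term on (0, π), using: for integers n ≥ 1, ∫_0^π sin²(nx) dx = ∫_0^π cos²(nx) dx = π/2; for n ≠ n', ∫_0^π sin(nx)sin(n'x) dx = ∫_0^π cos(nx)cos(n'x) dx = 0; and by product-to-sum, ∫_0^π sin(nx)cos(n'x) dx = ½∫_0^π [sin((n+n')x) + sin((n−n')x)] dx, which is 0 when n+n' is even and 2n/(n²−n'²) when n+n' is odd (it need not vanish on (0, π)).
  u² squared terms: (-2)²·∫cos(4x)² dx = 4·π/2 = 2*π;  (2)²·∫sin(5x)² dx = 4·π/2 = 2*π.
  u² cross terms: 2·(-2)·(2)·∫cos(4x)·sin(5x) dx = -8·(10/9) = -80/9.
  So ∫_0^π u² dx = 2*π + 2*π − 80/9 = -80/9 + 4*π.
  (u')² squared terms: (8)²·∫sin(4x)² dx = 64·π/2 = 32*π;  (10)²·∫cos(5x)² dx = 100·π/2 = 50*π.
  (u')² cross terms: 2·(8)·(10)·∫sin(4x)·cos(5x) dx = 160·(-8/9) = -1280/9.
  So ∫_0^π (u')² dx = 32*π + 50*π − 1280/9 = -1280/9 + 82*π.
||u||_{H^1}^2 = (-80/9 + 4*π) + (-1280/9 + 82*π) = -1360/9 + 86*π.


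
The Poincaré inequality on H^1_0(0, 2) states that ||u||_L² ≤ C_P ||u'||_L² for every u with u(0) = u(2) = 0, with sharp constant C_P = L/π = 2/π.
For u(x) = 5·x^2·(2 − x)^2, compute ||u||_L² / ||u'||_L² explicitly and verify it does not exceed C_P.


||u||_L² / ||u'||_L² = sqrt(3)/3 < C_P = 2/π.

u(x) = 5·x^2·(2 − x)^2, so u'(x) = 20*x*(x - 2)*(x - 1).
u(x) = 5·x^2·(2 − x)^2 vanishes at x = 0 and x = 2, so u ∈ H^1_0(0, 2). Differentiate via the product rule and integrate the resulting polynomials term by term.
  ∫_0^2 u² dx = ∫_0^2 (25*x^8 - 200*x^7 + 600*x^6 - 800*x^5 + 400*x^4) dx. Term by term:
    ∫_0^2 25*x^8 dx = 12800/9;  ∫_0^2 -200*x^7 dx = -6400;  ∫_0^2 600*x^6 dx = 76800/7;
    ∫_0^2 -800*x^5 dx = -25600/3;  ∫_0^2 400*x^4 dx = 2560.
  Sum: 12800/9 − 6400 + 76800/7 − 25600/3 + 2560 = 1280/63.
  ∫_0^2 (u')² dx = ∫_0^2 (400*x^6 - 2400*x^5 + 5200*x^4 - 4800*x^3 + 1600*x^2) dx. Term by term:
    ∫_0^2 400*x^6 dx = 51200/7;  ∫_0^2 -2400*x^5 dx = -25600;  ∫_0^2 5200*x^4 dx = 33280;
    ∫_0^2 -4800*x^3 dx = -19200;  ∫_0^2 1600*x^2 dx = 12800/3.
  Sum: 51200/7 − 25600 + 33280 − 19200 + 12800/3 = 1280/21.
∫_0^2 u² dx = 1280/63, so ||u||_L² = 16*sqrt(35)/21.
∫_0^2 (u')² dx = 1280/21, so ||u'||_L² = 16*sqrt(105)/21.
Ratio ||u||_L² / ||u'||_L² = sqrt(3)/3.
Sharp Poincaré constant on H^1_0(0, 2) is C_P = L/π = 2/π, achieved by sin(π/2·x).
A polynomial bump cannot attain the sharp Poincaré constant (only the first sine eigenfunction does), so the ratio is strictly less than C_P, consistent with ||u||_L² ≤ C_P ||u'||_L².


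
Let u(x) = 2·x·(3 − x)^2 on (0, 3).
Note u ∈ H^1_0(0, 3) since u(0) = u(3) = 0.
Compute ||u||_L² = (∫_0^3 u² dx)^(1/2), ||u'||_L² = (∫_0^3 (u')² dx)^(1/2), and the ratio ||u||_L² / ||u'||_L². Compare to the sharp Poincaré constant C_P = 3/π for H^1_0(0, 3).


||u||_L² / ||u'||_L² = 3*sqrt(14)/14 < C_P = 3/π.

u(x) = 2·x·(3 − x)^2, so u'(x) = 6*(x - 3)*(x - 1).
u(x) = 2·x·(3 − x)^2 vanishes at x = 0 and x = 3, so u ∈ H^1_0(0, 3). Differentiate via the product rule and integrate the resulting polynomials term by term.
  ∫_0^3 u² dx = ∫_0^3 (4*x^6 - 48*x^5 + 216*x^4 - 432*x^3 + 324*x^2) dx. Term by term:
    ∫_0^3 4*x^6 dx = 8748/7;  ∫_0^3 -48*x^5 dx = -5832;  ∫_0^3 216*x^4 dx = 52488/5;
    ∫_0^3 -432*x^3 dx = -8748;  ∫_0^3 324*x^2 dx = 2916.
  Sum: 8748/7 − 5832 + 52488/5 − 8748 + 2916 = 2916/35.
  ∫_0^3 (u')² dx = ∫_0^3 (36*x^4 - 288*x^3 + 792*x^2 - 864*x + 324) dx. Term by term:
    ∫_0^3 36*x^4 dx = 8748/5;  ∫_0^3 -288*x^3 dx = -5832;  ∫_0^3 792*x^2 dx = 7128;
    ∫_0^3 -864*x dx = -3888;  ∫_0^3 324 dx = 972.
  Sum: 8748/5 − 5832 + 7128 − 3888 + 972 = 648/5.
∫_0^3 u² dx = 2916/35, so ||u||_L² = 54*sqrt(35)/35.
∫_0^3 (u')² dx = 648/5, so ||u'||_L² = 18*sqrt(10)/5.
Ratio ||u||_L² / ||u'||_L² = 3*sqrt(14)/14.
Sharp Poincaré constant on H^1_0(0, 3) is C_P = L/π = 3/π, achieved by sin(π/3·x).
A polynomial bump cannot attain the sharp Poincaré constant (only the first sine eigenfunction does), so the ratio is strictly less than C_P, consistent with ||u||_L² ≤ C_P ||u'||_L².


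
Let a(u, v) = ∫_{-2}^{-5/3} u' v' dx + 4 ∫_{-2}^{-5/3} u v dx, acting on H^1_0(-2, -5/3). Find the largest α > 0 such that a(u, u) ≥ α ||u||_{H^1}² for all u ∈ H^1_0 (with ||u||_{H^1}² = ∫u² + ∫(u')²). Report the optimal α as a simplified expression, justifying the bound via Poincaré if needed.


α = 1

Coercivity of a(·,·) on H^1_0(-2, -5/3) means a(u, u) ≥ α ||u||_{H^1}² for every u ∈ H^1_0.
The interval has length L = 1/3, and Poincaré/coercivity depend only on L. Here a(u, u) = ∫(u')² + (4)·∫u².
Here c = 4 ≥ 1, so a(u,u) = ∫(u')² + c∫u² ≥ ∫(u')² + ∫u² = ||u||_{H^1}², i.e. α = 1 works. No larger α is possible: a(u,u) ≥ α||u||_{H^1}² means (1−α)∫(u')² ≥ (α−c)∫u², and for the modes u_n = sin(nπ(x−x₀)/L) (x₀ the left endpoint) one has ∫u_n²/∫(u_n')² = (L/(nπ))² → 0, so a(u_n,u_n)/||u_n||_{H^1}² → 1. Hence the optimal constant is α = 1.
Therefore α = 1.


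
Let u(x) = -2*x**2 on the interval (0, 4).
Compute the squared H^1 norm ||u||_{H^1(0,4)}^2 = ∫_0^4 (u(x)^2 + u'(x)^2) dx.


||u||_{H^1}^2 = 17408/15

The H^1 norm (squared) on an interval (0, L) is
  ||u||_{H^1}^2 = ∫_0^L u(x)^2 dx + ∫_0^L u'(x)^2 dx.
Compute u'(x) = -4*x.
Then u(x)^2 = 4*x**4 and u'(x)^2 = 16*x**2.
Integrate each monomial from 0 to 4 using ∫_0^4 c·x^n dx = c·4^(n+1)/(n+1):
  ∫_0^4 u(x)^2 dx = ∫_0^4 (4*x^4) dx. Term by term:
    ∫_0^4 4*x^4 dx = 4096/5.
  ∫_0^4 u'(x)^2 dx = ∫_0^4 (16*x^2) dx. Term by term:
    ∫_0^4 16*x^2 dx = 1024/3.
Adding: ||u||_{H^1}^2 = 4096/5 + 1024/3 = 17408/15.


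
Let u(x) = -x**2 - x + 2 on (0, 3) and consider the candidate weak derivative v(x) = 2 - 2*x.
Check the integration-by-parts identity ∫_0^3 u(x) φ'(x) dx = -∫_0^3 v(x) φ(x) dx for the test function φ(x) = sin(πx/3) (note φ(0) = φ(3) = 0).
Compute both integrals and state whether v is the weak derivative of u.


LHS = 24/π, RHS = 6/π. No, v is not the weak derivative of u.

u(x) = -x**2 - x + 2, classical derivative u'(x) = -2*x - 1.
φ(x) = sin(πx/3), so φ'(x) = π*cos(π*x/3)/3.
Note φ(0) = φ(3) = 0, so the boundary term u·φ vanishes.
LHS = ∫_0^3 u(x) φ'(x) dx = ∫_0^3 (-π*x^2*cos(π*x/3)/3 - π*x*cos(π*x/3)/3 + 2*π*cos(π*x/3)/3) dx. Term by term:
  ∫_0^3 2*π*cos(π*x/3)/3 dx = 0;  ∫_0^3 -π*x*cos(π*x/3)/3 dx = 6/π;  ∫_0^3 -π*x^2*cos(π*x/3)/3 dx = 18/π.
Sum: 0 + 6/π + 18/π = 24/π.
So LHS = 24/π.
∫_0^3 v(x) φ(x) dx = ∫_0^3 (-2*x*sin(π*x/3) + 2*sin(π*x/3)) dx. Term by term:
  ∫_0^3 2*sin(π*x/3) dx = 12/π;  ∫_0^3 -2*x*sin(π*x/3) dx = -18/π.
Sum: 12/π − 18/π = -6/π.
So RHS = -∫_0^3 v(x) φ(x) dx = 6/π.
LHS − RHS = 18/π ≠ 0, so the identity fails.
(For a valid weak derivative the identity must hold for EVERY test function, in particular this one. The failure shows v is NOT the weak derivative of u.)
Correct weak derivative would be u'(x) = -2*x - 1.


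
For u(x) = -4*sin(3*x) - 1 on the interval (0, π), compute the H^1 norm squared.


||u||_{H^1(0,π)}^2 = 16/3 + 81*π

u'(x) = -12*cos(3*x).
Expand u² and (u')² and integrate term by term on (0, π), using: for integers n ≥ 1, ∫_0^π sin²(nx) dx = ∫_0^π cos²(nx) dx = π/2; for n ≠ n', ∫_0^π sin(nx)sin(n'x) dx = ∫_0^π cos(nx)cos(n'x) dx = 0; and by product-to-sum, ∫_0^π sin(nx)cos(n'x) dx = ½∫_0^π [sin((n+n')x) + sin((n−n')x)] dx, which is 0 when n+n' is even and 2n/(n²−n'²) when n+n' is odd (it need not vanish on (0, π)). For the constant mode: ∫_0^π 1 dx = π, ∫_0^π cos(nx) dx = 0, ∫_0^π sin(nx) dx = (1−(−1)^n)/n.
  u² squared terms: (-1)²·∫1 dx = 1·π = π;  (-4)²·∫sin(3x)² dx = 16·π/2 = 8*π.
  u² cross terms: 2·(-1)·(-4)·∫1·sin(3x) dx = 8·(2/3) = 16/3.
  So ∫_0^π u² dx = π + 8*π + 16/3 = 16/3 + 9*π.
  (u')² squared terms: (-12)²·∫cos(3x)² dx = 144·π/2 = 72*π.
  So ∫_0^π (u')² dx = 72*π.
||u||_{H^1}^2 = (16/3 + 9*π) + (72*π) = 16/3 + 81*π.


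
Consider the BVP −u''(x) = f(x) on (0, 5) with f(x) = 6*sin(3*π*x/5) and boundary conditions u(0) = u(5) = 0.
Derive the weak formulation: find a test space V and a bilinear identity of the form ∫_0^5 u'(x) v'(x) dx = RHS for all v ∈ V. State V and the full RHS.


V = H^1_0(0, 5) (so v(0) = v(5) = 0); weak form: ∫_0^5 u'v' dx = ∫_0^5 (6*sin(3*π*x/5)) v dx for all v ∈ V.

Multiply both sides by a test function v and integrate from 0 to 5:
  ∫_0^5 −u''(x) v(x) dx = ∫_0^5 f(x) v(x) dx.
Integrate the LHS by parts once:
  ∫_0^5 −u'' v dx = −[u'(x) v(x)]_0^5 + ∫_0^5 u'(x) v'(x) dx.
Thus ∫_0^5 u'(x) v'(x) dx = ∫_0^5 f(x) v(x) dx + [u'(x) v(x)]_0^5.
Choose V so that boundary terms are either known or forced to vanish.
u is Dirichlet: u(0) = u(5) = 0. Let V = H^1_0(0, 5); then v(0) = v(5) = 0, and [u' v]_0^5 = 0.
Weak formulation: find u (satisfying any essential BC) such that ∫_0^5 u'(x) v'(x) dx = ∫_0^5 f v dx for all v ∈ V.
Substituting f(x) = 6*sin(3*π*x/5), the right-hand side is ∫_0^5 (6*sin(3*π*x/5)) v dx.


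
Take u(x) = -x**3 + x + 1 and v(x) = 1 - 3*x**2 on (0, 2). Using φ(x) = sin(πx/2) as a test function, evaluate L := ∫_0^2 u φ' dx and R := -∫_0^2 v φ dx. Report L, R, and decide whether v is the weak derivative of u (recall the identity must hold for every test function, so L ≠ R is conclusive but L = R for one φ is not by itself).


LHS = -96/π^3 + 20/π, RHS = -96/π^3 + 20/π. Yes, v = u' weakly.

u(x) = -x**3 + x + 1, classical derivative u'(x) = 1 - 3*x**2.
φ(x) = sin(πx/2), so φ'(x) = π*cos(π*x/2)/2.
Note φ(0) = φ(2) = 0, so the boundary term u·φ vanishes.
LHS = ∫_0^2 u(x) φ'(x) dx = ∫_0^2 (-π*x^3*cos(π*x/2)/2 + π*x*cos(π*x/2)/2 + π*cos(π*x/2)/2) dx. Term by term:
  ∫_0^2 π*cos(π*x/2)/2 dx = 0;  ∫_0^2 π*x*cos(π*x/2)/2 dx = -4/π;  ∫_0^2 -π*x^3*cos(π*x/2)/2 dx = -96/π^3 + 24/π.
Sum: 0 − 4/π + -96/π^3 + 24/π = -96/π^3 + 20/π.
So LHS = -96/π^3 + 20/π.
∫_0^2 v(x) φ(x) dx = ∫_0^2 (-3*x^2*sin(π*x/2) + sin(π*x/2)) dx. Term by term:
  ∫_0^2 -3*x^2*sin(π*x/2) dx = -24/π + 96/π^3;  ∫_0^2 sin(π*x/2) dx = 4/π.
Sum: -24/π + 96/π^3 + 4/π = -20/π + 96/π^3.
So RHS = -∫_0^2 v(x) φ(x) dx = -96/π^3 + 20/π.
LHS = RHS, so the identity holds for this test φ.
Moreover u is smooth here and v(x) = u'(x) = 1 - 3*x**2 pointwise, so the identity holds for every test function. Hence v is the weak derivative of u.


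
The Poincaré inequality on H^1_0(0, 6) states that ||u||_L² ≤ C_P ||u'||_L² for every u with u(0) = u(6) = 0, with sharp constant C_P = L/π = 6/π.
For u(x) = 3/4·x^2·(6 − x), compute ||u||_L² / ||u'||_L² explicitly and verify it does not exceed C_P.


||u||_L² / ||u'||_L² = 3*sqrt(14)/7 < C_P = 6/π.

u(x) = 3/4·x^2·(6 − x), so u'(x) = 9*x*(4 - x)/4.
u(x) = 3/4·x^2·(6 − x) vanishes at x = 0 and x = 6, so u ∈ H^1_0(0, 6). Differentiate via the product rule and integrate the resulting polynomials term by term.
  ∫_0^6 u² dx = ∫_0^6 (9*x^6/16 - 27*x^5/4 + 81*x^4/4) dx. Term by term:
    ∫_0^6 9*x^6/16 dx = 157464/7;  ∫_0^6 -27*x^5/4 dx = -52488;  ∫_0^6 81*x^4/4 dx = 157464/5.
  Sum: 157464/7 − 52488 + 157464/5 = 52488/35.
  ∫_0^6 (u')² dx = ∫_0^6 (81*x^4/16 - 81*x^3/2 + 81*x^2) dx. Term by term:
    ∫_0^6 81*x^4/16 dx = 39366/5;  ∫_0^6 -81*x^3/2 dx = -13122;  ∫_0^6 81*x^2 dx = 5832.
  Sum: 39366/5 − 13122 + 5832 = 2916/5.
∫_0^6 u² dx = 52488/35, so ||u||_L² = 162*sqrt(70)/35.
∫_0^6 (u')² dx = 2916/5, so ||u'||_L² = 54*sqrt(5)/5.
Ratio ||u||_L² / ||u'||_L² = 3*sqrt(14)/7.
Sharp Poincaré constant on H^1_0(0, 6) is C_P = L/π = 6/π, achieved by sin(π/6·x).
A polynomial bump cannot attain the sharp Poincaré constant (only the first sine eigenfunction does), so the ratio is strictly less than C_P, consistent with ||u||_L² ≤ C_P ||u'||_L².


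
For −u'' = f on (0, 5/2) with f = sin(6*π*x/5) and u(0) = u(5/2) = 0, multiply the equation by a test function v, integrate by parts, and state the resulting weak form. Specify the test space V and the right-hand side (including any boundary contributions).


V = H^1_0(0, 5/2) (so v(0) = v(5/2) = 0); weak form: ∫_0^5/2 u'v' dx = ∫_0^5/2 (sin(6*π*x/5)) v dx for all v ∈ V.

Multiply both sides by a test function v and integrate from 0 to 5/2:
  ∫_0^5/2 −u''(x) v(x) dx = ∫_0^5/2 f(x) v(x) dx.
Integrate the LHS by parts once:
  ∫_0^5/2 −u'' v dx = −[u'(x) v(x)]_0^5/2 + ∫_0^5/2 u'(x) v'(x) dx.
Thus ∫_0^5/2 u'(x) v'(x) dx = ∫_0^5/2 f(x) v(x) dx + [u'(x) v(x)]_0^5/2.
Choose V so that boundary terms are either known or forced to vanish.
u is Dirichlet: u(0) = u(5/2) = 0. Let V = H^1_0(0, 5/2); then v(0) = v(5/2) = 0, and [u' v]_0^5/2 = 0.
Weak formulation: find u (satisfying any essential BC) such that ∫_0^5/2 u'(x) v'(x) dx = ∫_0^5/2 f v dx for all v ∈ V.
Substituting f(x) = sin(6*π*x/5), the right-hand side is ∫_0^5/2 (sin(6*π*x/5)) v dx.


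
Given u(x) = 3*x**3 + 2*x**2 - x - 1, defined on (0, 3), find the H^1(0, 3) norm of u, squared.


||u||_{H^1}^2 = 650913/70

The H^1 norm (squared) on an interval (0, L) is
  ||u||_{H^1}^2 = ∫_0^L u(x)^2 dx + ∫_0^L u'(x)^2 dx.
Compute u'(x) = 9*x**2 + 4*x - 1.
Then u(x)^2 = 9*x**6 + 12*x**5 - 2*x**4 - 10*x**3 - 3*x**2 + 2*x + 1 and u'(x)^2 = 81*x**4 + 72*x**3 - 2*x**2 - 8*x + 1.
Integrate each monomial from 0 to 3 using ∫_0^3 c·x^n dx = c·3^(n+1)/(n+1):
  ∫_0^3 u(x)^2 dx = ∫_0^3 (9*x^6 + 12*x^5 - 2*x^4 - 10*x^3 - 3*x^2 + 2*x + 1) dx. Term by term:
    ∫_0^3 9*x^6 dx = 19683/7;  ∫_0^3 12*x^5 dx = 1458;  ∫_0^3 -2*x^4 dx = -486/5;
    ∫_0^3 -10*x^3 dx = -405/2;  ∫_0^3 -3*x^2 dx = -27;  ∫_0^3 2*x dx = 9;
    ∫_0^3 1 dx = 3.
  Sum: 19683/7 + 1458 − 486/5 − 405/2 − 27 + 9 + 3 = 276861/70.
  ∫_0^3 u'(x)^2 dx = ∫_0^3 (81*x^4 + 72*x^3 - 2*x^2 - 8*x + 1) dx. Term by term:
    ∫_0^3 81*x^4 dx = 19683/5;  ∫_0^3 72*x^3 dx = 1458;  ∫_0^3 -2*x^2 dx = -18;
    ∫_0^3 -8*x dx = -36;  ∫_0^3 1 dx = 3.
  Sum: 19683/5 + 1458 − 18 − 36 + 3 = 26718/5.
Adding: ||u||_{H^1}^2 = 276861/70 + 26718/5 = 650913/70.


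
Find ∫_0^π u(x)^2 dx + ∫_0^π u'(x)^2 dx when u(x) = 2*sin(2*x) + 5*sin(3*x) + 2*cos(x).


||u||_{H^1(0,π)}^2 = 64/3 + 139*π

u'(x) = -2*sin(x) + 4*cos(2*x) + 15*cos(3*x).
Expand u² and (u')² and integrate term by term on (0, π), using: for integers n ≥ 1, ∫_0^π sin²(nx) dx = ∫_0^π cos²(nx) dx = π/2; for n ≠ n', ∫_0^π sin(nx)sin(n'x) dx = ∫_0^π cos(nx)cos(n'x) dx = 0; and by product-to-sum, ∫_0^π sin(nx)cos(n'x) dx = ½∫_0^π [sin((n+n')x) + sin((n−n')x)] dx, which is 0 when n+n' is even and 2n/(n²−n'²) when n+n' is odd (it need not vanish on (0, π)).
  u² squared terms: (2)²·∫cos(x)² dx = 4·π/2 = 2*π;  (2)²·∫sin(2x)² dx = 4·π/2 = 2*π;  (5)²·∫sin(3x)² dx = 25·π/2 = 25*π/2.
  u² cross terms: 2·(2)·(2)·∫cos(x)·sin(2x) dx = 8·(4/3) = 32/3;  2·(2)·(5)·∫cos(x)·sin(3x) dx = 20·(0) = 0;  2·(2)·(5)·∫sin(2x)·sin(3x) dx = 20·(0) = 0.
  So ∫_0^π u² dx = 2*π + 2*π + 25*π/2 + 32/3 + 0 + 0 = 32/3 + 33*π/2.
  (u')² squared terms: (-2)²·∫sin(x)² dx = 4·π/2 = 2*π;  (4)²·∫cos(2x)² dx = 16·π/2 = 8*π;  (15)²·∫cos(3x)² dx = 225·π/2 = 225*π/2.
  (u')² cross terms: 2·(-2)·(4)·∫sin(x)·cos(2x) dx = -16·(-2/3) = 32/3;  2·(-2)·(15)·∫sin(x)·cos(3x) dx = -60·(0) = 0;  2·(4)·(15)·∫cos(2x)·cos(3x) dx = 120·(0) = 0.
  So ∫_0^π (u')² dx = 2*π + 8*π + 225*π/2 + 32/3 + 0 + 0 = 32/3 + 245*π/2.
||u||_{H^1}^2 = (32/3 + 33*π/2) + (32/3 + 245*π/2) = 64/3 + 139*π.


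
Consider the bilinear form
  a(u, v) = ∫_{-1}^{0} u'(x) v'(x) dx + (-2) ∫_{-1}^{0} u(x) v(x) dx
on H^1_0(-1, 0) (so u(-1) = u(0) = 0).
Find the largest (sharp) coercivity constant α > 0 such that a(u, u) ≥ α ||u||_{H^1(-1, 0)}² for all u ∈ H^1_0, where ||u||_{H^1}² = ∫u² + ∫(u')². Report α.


α = (-2 + π^2)/(1 + π^2)

Coercivity of a(·,·) on H^1_0(-1, 0) means a(u, u) ≥ α ||u||_{H^1}² for every u ∈ H^1_0.
The interval has length L = 1, and Poincaré/coercivity depend only on L. Here a(u, u) = ∫(u')² + (-2)·∫u².
Here c = -2 < 0 with |c| < (π/L)² = π^2, so coercivity still holds. The condition a(u,u) ≥ α||u||_{H^1}² reads (1−α)∫(u')² ≥ (α−c)∫u². Any admissible α is ≤ 1 (rapidly oscillating u have ∫u²/∫(u')² → 0), and α = 1 would force 0 ≥ (1−c)∫u², impossible since c < 1; so 1−α > 0. By the sharp Poincaré inequality on H^1_0 of an interval of length L, ∫(u')² ≥ (π/L)²∫u² with equality for the first sine mode sin(π(x−x₀)/L) (x₀ the left endpoint), so the inequality holds for all u iff (1−α)(π/L)² ≥ α − c, i.e. α ≤ ((π/L)² + c)/((π/L)² + 1) = (1 + c(L/π)²)/(1 + (L/π)²). (Direct route, valid since c ≤ 0: Poincaré gives c∫u² ≥ c(L/π)²∫(u')², so a(u,u) ≥ (1 + c(L/π)²)∫(u')², while ||u||_{H^1}² ≤ (1 + (L/π)²)∫(u')²; dividing yields the same α.) With (π/L)² = π^2 and c = -2, the largest admissible constant is α = ((π/L)² + c)/((π/L)² + 1).
Simplifying, α = (-2 + π^2)/(1 + π^2).


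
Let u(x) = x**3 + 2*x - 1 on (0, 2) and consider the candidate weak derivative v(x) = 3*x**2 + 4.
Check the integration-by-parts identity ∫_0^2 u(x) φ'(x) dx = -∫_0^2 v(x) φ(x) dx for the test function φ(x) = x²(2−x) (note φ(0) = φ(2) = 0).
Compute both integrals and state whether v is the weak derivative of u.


LHS = -136/15, RHS = -176/15. No, v is not the weak derivative of u.

u(x) = x**3 + 2*x - 1, classical derivative u'(x) = 3*x**2 + 2.
φ(x) = x²(2−x), so φ'(x) = x*(4 - 3*x).
Note φ(0) = φ(2) = 0, so the boundary term u·φ vanishes.
LHS = ∫_0^2 u(x) φ'(x) dx = ∫_0^2 (-3*x^5 + 4*x^4 - 6*x^3 + 11*x^2 - 4*x) dx. Term by term:
  ∫_0^2 -3*x^5 dx = -32;  ∫_0^2 4*x^4 dx = 128/5;  ∫_0^2 -6*x^3 dx = -24;
  ∫_0^2 11*x^2 dx = 88/3;  ∫_0^2 -4*x dx = -8.
Sum: -32 + 128/5 − 24 + 88/3 − 8 = -136/15.
So LHS = -136/15.
∫_0^2 v(x) φ(x) dx = ∫_0^2 (-3*x^5 + 6*x^4 - 4*x^3 + 8*x^2) dx. Term by term:
  ∫_0^2 -3*x^5 dx = -32;  ∫_0^2 6*x^4 dx = 192/5;  ∫_0^2 -4*x^3 dx = -16;
  ∫_0^2 8*x^2 dx = 64/3.
Sum: -32 + 192/5 − 16 + 64/3 = 176/15.
So RHS = -∫_0^2 v(x) φ(x) dx = -176/15.
LHS − RHS = 8/3 ≠ 0, so the identity fails.
(For a valid weak derivative the identity must hold for EVERY test function, in particular this one. The failure shows v is NOT the weak derivative of u.)
Correct weak derivative would be u'(x) = 3*x**2 + 2.


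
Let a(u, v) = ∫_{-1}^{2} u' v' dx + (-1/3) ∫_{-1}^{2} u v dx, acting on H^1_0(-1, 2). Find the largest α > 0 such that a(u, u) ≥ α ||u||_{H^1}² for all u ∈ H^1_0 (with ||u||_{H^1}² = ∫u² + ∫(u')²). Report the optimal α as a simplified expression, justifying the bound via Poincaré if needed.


α = (-3 + π^2)/(9 + π^2)

Coercivity of a(·,·) on H^1_0(-1, 2) means a(u, u) ≥ α ||u||_{H^1}² for every u ∈ H^1_0.
The interval has length L = 3, and Poincaré/coercivity depend only on L. Here a(u, u) = ∫(u')² + (-1/3)·∫u².
Here c = -1/3 < 0 with |c| < (π/L)² = π^2/9, so coercivity still holds. The condition a(u,u) ≥ α||u||_{H^1}² reads (1−α)∫(u')² ≥ (α−c)∫u². Any admissible α is ≤ 1 (rapidly oscillating u have ∫u²/∫(u')² → 0), and α = 1 would force 0 ≥ (1−c)∫u², impossible since c < 1; so 1−α > 0. By the sharp Poincaré inequality on H^1_0 of an interval of length L, ∫(u')² ≥ (π/L)²∫u² with equality for the first sine mode sin(π(x−x₀)/L) (x₀ the left endpoint), so the inequality holds for all u iff (1−α)(π/L)² ≥ α − c, i.e. α ≤ ((π/L)² + c)/((π/L)² + 1) = (1 + c(L/π)²)/(1 + (L/π)²). (Direct route, valid since c ≤ 0: Poincaré gives c∫u² ≥ c(L/π)²∫(u')², so a(u,u) ≥ (1 + c(L/π)²)∫(u')², while ||u||_{H^1}² ≤ (1 + (L/π)²)∫(u')²; dividing yields the same α.) With (π/L)² = π^2/9 and c = -1/3, the largest admissible constant is α = ((π/L)² + c)/((π/L)² + 1).
Simplifying, α = (-3 + π^2)/(9 + π^2).


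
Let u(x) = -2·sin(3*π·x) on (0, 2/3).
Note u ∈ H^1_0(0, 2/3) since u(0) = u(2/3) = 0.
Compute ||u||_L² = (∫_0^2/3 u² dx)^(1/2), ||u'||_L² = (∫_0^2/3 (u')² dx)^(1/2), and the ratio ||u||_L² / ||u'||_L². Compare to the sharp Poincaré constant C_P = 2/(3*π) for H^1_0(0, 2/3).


||u||_L² / ||u'||_L² = 1/(3*π) < C_P = 2/(3*π).

u(x) = -2·sin(3*π·x), so u'(x) = -6*π*cos(3*π*x).
Writing u(x) = A·sin(kπx/L) with A = -2 and k = 2, use ∫_0^L sin²(kπx/L) dx = L/2 and ∫_0^L cos²(kπx/L) dx = L/2.
u² = 4·sin²(3*π·x) and (u')² = 36*π^2·cos²(3*π·x), and each of sin², cos² integrates to L/2 = 1/3 over (0, 2/3).
∫_0^2/3 u² dx = 4/3, so ||u||_L² = 2*sqrt(3)/3.
∫_0^2/3 (u')² dx = 12*π^2, so ||u'||_L² = 2*sqrt(3)*π.
Ratio ||u||_L² / ||u'||_L² = 1/(3*π).
Sharp Poincaré constant on H^1_0(0, 2/3) is C_P = L/π = 2/(3*π), achieved by sin(3*π/2·x).
This is the k = 2 harmonic; the ratio L/(kπ) is strictly less than C_P = L/π, consistent with the sharp inequality ||u||_L² ≤ C_P ||u'||_L².


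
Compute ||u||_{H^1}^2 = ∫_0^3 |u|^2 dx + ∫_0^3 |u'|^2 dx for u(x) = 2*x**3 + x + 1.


||u||_{H^1}^2 = 23847/7

The H^1 norm (squared) on an interval (0, L) is
  ||u||_{H^1}^2 = ∫_0^L u(x)^2 dx + ∫_0^L u'(x)^2 dx.
Compute u'(x) = 6*x**2 + 1.
Then u(x)^2 = 4*x**6 + 4*x**4 + 4*x**3 + x**2 + 2*x + 1 and u'(x)^2 = 36*x**4 + 12*x**2 + 1.
Integrate each monomial from 0 to 3 using ∫_0^3 c·x^n dx = c·3^(n+1)/(n+1):
  ∫_0^3 u(x)^2 dx = ∫_0^3 (4*x^6 + 4*x^4 + 4*x^3 + x^2 + 2*x + 1) dx. Term by term:
    ∫_0^3 4*x^6 dx = 8748/7;  ∫_0^3 4*x^4 dx = 972/5;  ∫_0^3 4*x^3 dx = 81;
    ∫_0^3 x^2 dx = 9;  ∫_0^3 2*x dx = 9;  ∫_0^3 1 dx = 3.
  Sum: 8748/7 + 972/5 + 81 + 9 + 9 + 3 = 54114/35.
  ∫_0^3 u'(x)^2 dx = ∫_0^3 (36*x^4 + 12*x^2 + 1) dx. Term by term:
    ∫_0^3 36*x^4 dx = 8748/5;  ∫_0^3 12*x^2 dx = 108;  ∫_0^3 1 dx = 3.
  Sum: 8748/5 + 108 + 3 = 9303/5.
Adding: ||u||_{H^1}^2 = 54114/35 + 9303/5 = 23847/7.


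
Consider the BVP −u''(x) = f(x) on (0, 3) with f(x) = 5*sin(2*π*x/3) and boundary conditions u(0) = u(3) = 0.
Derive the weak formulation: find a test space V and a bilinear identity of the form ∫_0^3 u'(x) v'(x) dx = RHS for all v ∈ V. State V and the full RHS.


V = H^1_0(0, 3) (so v(0) = v(3) = 0); weak form: ∫_0^3 u'v' dx = ∫_0^3 (5*sin(2*π*x/3)) v dx for all v ∈ V.

Multiply both sides by a test function v and integrate from 0 to 3:
  ∫_0^3 −u''(x) v(x) dx = ∫_0^3 f(x) v(x) dx.
Integrate the LHS by parts once:
  ∫_0^3 −u'' v dx = −[u'(x) v(x)]_0^3 + ∫_0^3 u'(x) v'(x) dx.
Thus ∫_0^3 u'(x) v'(x) dx = ∫_0^3 f(x) v(x) dx + [u'(x) v(x)]_0^3.
Choose V so that boundary terms are either known or forced to vanish.
u is Dirichlet: u(0) = u(3) = 0. Let V = H^1_0(0, 3); then v(0) = v(3) = 0, and [u' v]_0^3 = 0.
Weak formulation: find u (satisfying any essential BC) such that ∫_0^3 u'(x) v'(x) dx = ∫_0^3 f v dx for all v ∈ V.
Substituting f(x) = 5*sin(2*π*x/3), the right-hand side is ∫_0^3 (5*sin(2*π*x/3)) v dx.


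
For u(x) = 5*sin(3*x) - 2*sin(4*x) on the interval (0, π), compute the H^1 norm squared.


||u||_{H^1(0,π)}^2 = 159*π

u'(x) = 15*cos(3*x) - 8*cos(4*x).
Expand u² and (u')² and integrate term by term on (0, π), using: for integers n ≥ 1, ∫_0^π sin²(nx) dx = ∫_0^π cos²(nx) dx = π/2; for n ≠ n', ∫_0^π sin(nx)sin(n'x) dx = ∫_0^π cos(nx)cos(n'x) dx = 0; and by product-to-sum, ∫_0^π sin(nx)cos(n'x) dx = ½∫_0^π [sin((n+n')x) + sin((n−n')x)] dx, which is 0 when n+n' is even and 2n/(n²−n'²) when n+n' is odd (it need not vanish on (0, π)).
  u² squared terms: (-2)²·∫sin(4x)² dx = 4·π/2 = 2*π;  (5)²·∫sin(3x)² dx = 25·π/2 = 25*π/2.
  u² cross terms: 2·(-2)·(5)·∫sin(4x)·sin(3x) dx = -20·(0) = 0.
  So ∫_0^π u² dx = 2*π + 25*π/2 + 0 = 29*π/2.
  (u')² squared terms: (-8)²·∫cos(4x)² dx = 64·π/2 = 32*π;  (15)²·∫cos(3x)² dx = 225·π/2 = 225*π/2.
  (u')² cross terms: 2·(-8)·(15)·∫cos(4x)·cos(3x) dx = -240·(0) = 0.
  So ∫_0^π (u')² dx = 32*π + 225*π/2 + 0 = 289*π/2.
||u||_{H^1}^2 = (29*π/2) + (289*π/2) = 159*π.


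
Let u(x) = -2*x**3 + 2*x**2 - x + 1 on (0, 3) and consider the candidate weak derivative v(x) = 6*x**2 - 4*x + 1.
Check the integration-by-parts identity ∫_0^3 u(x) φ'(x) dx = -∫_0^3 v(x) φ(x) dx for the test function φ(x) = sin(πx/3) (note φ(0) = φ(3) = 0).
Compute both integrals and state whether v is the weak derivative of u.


LHS = -648/π^3 + 132/π, RHS = -132/π + 648/π^3. No, v is not the weak derivative of u.

u(x) = -2*x**3 + 2*x**2 - x + 1, classical derivative u'(x) = -6*x**2 + 4*x - 1.
φ(x) = sin(πx/3), so φ'(x) = π*cos(π*x/3)/3.
Note φ(0) = φ(3) = 0, so the boundary term u·φ vanishes.
LHS = ∫_0^3 u(x) φ'(x) dx = ∫_0^3 (-2*π*x^3*cos(π*x/3)/3 + 2*π*x^2*cos(π*x/3)/3 - π*x*cos(π*x/3)/3 + π*cos(π*x/3)/3) dx. Term by term:
  ∫_0^3 π*cos(π*x/3)/3 dx = 0;  ∫_0^3 -2*π*x^3*cos(π*x/3)/3 dx = -648/π^3 + 162/π;  ∫_0^3 -π*x*cos(π*x/3)/3 dx = 6/π;
  ∫_0^3 2*π*x^2*cos(π*x/3)/3 dx = -36/π.
Sum: 0 + -648/π^3 + 162/π + 6/π − 36/π = -648/π^3 + 132/π.
So LHS = -648/π^3 + 132/π.
∫_0^3 v(x) φ(x) dx = ∫_0^3 (6*x^2*sin(π*x/3) - 4*x*sin(π*x/3) + sin(π*x/3)) dx. Term by term:
  ∫_0^3 -4*x*sin(π*x/3) dx = -36/π;  ∫_0^3 6*x^2*sin(π*x/3) dx = -648/π^3 + 162/π;  ∫_0^3 sin(π*x/3) dx = 6/π.
Sum: -36/π + -648/π^3 + 162/π + 6/π = -648/π^3 + 132/π.
So RHS = -∫_0^3 v(x) φ(x) dx = -132/π + 648/π^3.
LHS − RHS = -1296/π^3 + 264/π ≠ 0, so the identity fails.
(For a valid weak derivative the identity must hold for EVERY test function, in particular this one. The failure shows v is NOT the weak derivative of u.)
Correct weak derivative would be u'(x) = -6*x**2 + 4*x - 1.
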